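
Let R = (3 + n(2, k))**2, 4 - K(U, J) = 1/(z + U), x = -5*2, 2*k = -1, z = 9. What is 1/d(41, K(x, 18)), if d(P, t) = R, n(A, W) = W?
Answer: 4/25 ≈ 0.16000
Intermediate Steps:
k = -1/2 (k = (1/2)*(-1) = -1/2 ≈ -0.50000)
x = -10
K(U, J) = 4 - 1/(9 + U)
R = 25/4 (R = (3 - 1/2)**2 = (5/2)**2 = 25/4 ≈ 6.2500)
d(P, t) = 25/4
1/d(41, K(x, 18)) = 1/(25/4) = 4/25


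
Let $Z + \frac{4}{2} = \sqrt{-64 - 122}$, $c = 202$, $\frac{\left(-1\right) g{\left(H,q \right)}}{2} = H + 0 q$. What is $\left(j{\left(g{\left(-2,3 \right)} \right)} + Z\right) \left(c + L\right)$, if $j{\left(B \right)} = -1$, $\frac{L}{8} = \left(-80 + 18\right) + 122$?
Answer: $-2046 + 682 i \sqrt{186} \approx -2046.0 + 9301.2 i$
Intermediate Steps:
$g{\left(H,q \right)} = - 2 H$ ($g{\left(H,q \right)} = - 2 \left(H + 0 q\right) = - 2 \left(H + 0\right) = - 2 H$)
$L = 480$ ($L = 8 \left(\left(-80 + 18\right) + 122\right) = 8 \left(-62 + 122\right) = 8 \cdot 60 = 480$)
$Z = -2 + i \sqrt{186}$ ($Z = -2 + \sqrt{-64 - 122} = -2 + \sqrt{-186} = -2 + i \sqrt{186} \approx -2.0 + 13.638 i$)
$\left(j{\left(g{\left(-2,3 \right)} \right)} + Z\right) \left(c + L\right) = \left(-1 - \left(2 - i \sqrt{186}\right)\right) \left(202 + 480\right) = \left(-3 + i \sqrt{186}\right) 682 = -2046 + 682 i \sqrt{186}$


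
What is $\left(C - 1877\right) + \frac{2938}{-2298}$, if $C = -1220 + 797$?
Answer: $- \frac{2644169}{1149} \approx -2301.3$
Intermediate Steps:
$C = -423$
$\left(C - 1877\right) + \frac{2938}{-2298} = \left(-423 - 1877\right) + \frac{2938}{-2298} = -2300 + 2938 \left(- \frac{1}{2298}\right) = -2300 - \frac{1469}{1149} = - \frac{2644169}{1149}$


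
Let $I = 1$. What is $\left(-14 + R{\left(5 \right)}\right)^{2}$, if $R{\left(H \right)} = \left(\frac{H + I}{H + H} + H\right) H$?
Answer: $196$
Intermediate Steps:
$R{\left(H \right)} = H \left(H + \frac{1 + H}{2 H}\right)$ ($R{\left(H \right)} = \left(\frac{H + 1}{H + H} + H\right) H = \left(\frac{1 + H}{2 H} + H\right) H = \left(H + \frac{1 + H}{2 H}\right) H = H \left(H + \frac{1 + H}{2 H}\right)$)
$\left(-14 + R{\left(5 \right)}\right)^{2} = \left(-14 + \left(\frac{1}{2} + 5^{2} + \frac{1}{2} \cdot 5\right)\right)^{2} = \left(-14 + \left(\frac{1}{2} + 25 + \frac{5}{2}\right)\right)^{2} = \left(-14 + 28\right)^{2} = 14^{2} = 196$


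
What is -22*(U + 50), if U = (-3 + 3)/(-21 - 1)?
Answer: -1100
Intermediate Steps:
U = 0 (U = 0/(-22) = 0*(-1/22) = 0)
-22*(U + 50) = -22*(0 + 50) = -22*50 = -1100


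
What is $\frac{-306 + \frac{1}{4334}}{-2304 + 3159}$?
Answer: $- \frac{1326203}{3705570} \approx -0.35789$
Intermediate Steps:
$\frac{-306 + \frac{1}{4334}}{-2304 + 3159} = \frac{-306 + \frac{1}{4334}}{855} = \left(- \frac{1326203}{4334}\right) \frac{1}{855} = - \frac{1326203}{3705570}$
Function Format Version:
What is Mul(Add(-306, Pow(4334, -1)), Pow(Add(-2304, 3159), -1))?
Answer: Rational(-1326203, 3705570) ≈ -0.35789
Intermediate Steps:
Mul(Add(-306, Pow(4334, -1)), Pow(Add(-2304, 3159), -1)) = Mul(Add(-306, Rational(1, 4334)), Pow(855, -1)) = Mul(Rational(-1326203, 4334), Rational(1, 855)) = Rational(-1326203, 3705570)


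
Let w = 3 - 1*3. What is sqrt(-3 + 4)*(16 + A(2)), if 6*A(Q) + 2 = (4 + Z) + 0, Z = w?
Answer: 49/3 ≈ 16.333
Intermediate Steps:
w = 0 (w = 3 - 3 = 0)
Z = 0
A(Q) = 1/3 (A(Q) = -1/3 + ((4 + 0) + 0)/6 = -1/3 + (4 + 0)/6 = -1/3 + (1/6)*4 = -1/3 + 2/3 = 1/3)
sqrt(-3 + 4)*(16 + A(2)) = sqrt(-3 + 4)*(16 + 1/3) = sqrt(1)*(49/3) = 1*(49/3) = 49/3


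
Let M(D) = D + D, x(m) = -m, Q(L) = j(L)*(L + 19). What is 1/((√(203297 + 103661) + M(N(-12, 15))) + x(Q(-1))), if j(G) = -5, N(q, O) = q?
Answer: -33/151301 + √306958/302602 ≈ 0.0016128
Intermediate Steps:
Q(L) = -95 - 5*L (Q(L) = -5*(L + 19) = -5*(19 + L) = -95 - 5*L)
M(D) = 2*D
1/((√(203297 + 103661) + M(N(-12, 15))) + x(Q(-1))) = 1/((√(203297 + 103661) + 2*(-12)) - (-95 - 5*(-1))) = 1/((√306958 - 24) - (-95 + 5)) = 1/((-24 + √306958) - 1*(-90)) = 1/((-24 + √306958) + 90) = 1/(66 + √306958)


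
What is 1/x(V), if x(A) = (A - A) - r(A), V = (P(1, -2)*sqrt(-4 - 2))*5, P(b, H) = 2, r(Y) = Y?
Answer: I*sqrt(6)/60 ≈ 0.040825*I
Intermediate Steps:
V = 10*I*sqrt(6) (V = (2*sqrt(-4 - 2))*5 = (2*sqrt(-6))*5 = (2*(I*sqrt(6)))*5 = (2*I*sqrt(6))*5 = 10*I*sqrt(6) ≈ 24.495*I)
x(A) = -A (x(A) = (A - A) - A = 0 - A = -A)
1/x(V) = 1/(-10*I*sqrt(6)) = I*sqrt(6)/60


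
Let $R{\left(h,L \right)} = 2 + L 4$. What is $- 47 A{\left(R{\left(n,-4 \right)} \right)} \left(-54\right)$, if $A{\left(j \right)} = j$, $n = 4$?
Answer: $-35532$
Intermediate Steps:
$R{\left(h,L \right)} = 2 + 4 L$
$- 47 A{\left(R{\left(n,-4 \right)} \right)} \left(-54\right) = - 47 \left(2 + 4 \left(-4\right)\right) \left(-54\right) = - 47 \left(2 - 16\right) \left(-54\right) = \left(-47\right) \left(-14\right) \left(-54\right) = 658 \left(-54\right) = -35532$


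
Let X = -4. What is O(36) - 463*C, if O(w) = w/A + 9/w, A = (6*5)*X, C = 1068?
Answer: -9889681/20 ≈ -4.9448e+5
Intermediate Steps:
A = -120 (A = (6*5)*(-4) = 30*(-4) = -120)
O(w) = 9/w - w/120 (O(w) = w/(-120) + 9/w = w*(-1/120) + 9/w = -w/120 + 9/w = 9/w - w/120)
O(36) - 463*C = (9/36 - 1/120*36) - 463*1068 = (9*(1/36) - 3/10) - 494484 = (¼ - 3/10) - 494484 = -1/20 - 494484 = -9889681/20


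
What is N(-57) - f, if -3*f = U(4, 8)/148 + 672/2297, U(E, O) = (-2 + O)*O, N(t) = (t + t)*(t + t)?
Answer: 1104534520/84989 ≈ 12996.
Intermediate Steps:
N(t) = 4*t² (N(t) = (2*t)*(2*t) = 4*t²)
U(E, O) = O*(-2 + O)
f = -17476/84989 (f = -((8*(-2 + 8))/148 + 672/2297)/3 = -((8*6)*(1/148) + 672*(1/2297))/3 = -(48*(1/148) + 672/2297)/3 = -(12/37 + 672/2297)/3 = -⅓*52428/84989 = -17476/84989 ≈ -0.20563)
N(-57) - f = 4*(-57)² - 1*(-17476/84989) = 4*3249 + 17476/84989 = 12996 + 17476/84989 = 1104534520/84989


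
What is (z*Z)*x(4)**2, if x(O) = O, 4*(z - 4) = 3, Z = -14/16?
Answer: -133/2 ≈ -66.500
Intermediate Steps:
Z = -7/8 (Z = -14*1/16 = -7/8 ≈ -0.87500)
z = 19/4 (z = 4 + (1/4)*3 = 4 + 3/4 = 19/4 ≈ 4.7500)
(z*Z)*x(4)**2 = ((19/4)*(-7/8))*4**2 = -133/32*16 = -133/2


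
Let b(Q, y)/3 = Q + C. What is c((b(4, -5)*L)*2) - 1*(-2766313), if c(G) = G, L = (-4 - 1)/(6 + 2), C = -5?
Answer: 11065267/4 ≈ 2.7663e+6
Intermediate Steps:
L = -5/8 ≈ -0.62500
b(Q, y) = -15 + 3*Q (b(Q, y) = 3*(Q - 5) = 3*(-5 + Q) = -15 + 3*Q)
c((b(4, -5)*L)*2) - 1*(-2766313) = ((-15 + 3*4)*(-5/8))*2 - 1*(-2766313) = ((-15 + 12)*(-5/8))*2 + 2766313 = -3*(-5/8)*2 + 2766313 = (15/8)*2 + 2766313 = 15/4 + 2766313 = 11065267/4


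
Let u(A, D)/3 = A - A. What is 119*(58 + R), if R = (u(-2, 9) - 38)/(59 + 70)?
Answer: 885836/129 ≈ 6866.9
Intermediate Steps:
u(A, D) = 0 (u(A, D) = 3*(A - A) = 3*0 = 0)
R = -38/129 (R = (0 - 38)/(59 + 70) = -38/129 ≈ -0.29457)
119*(58 + R) = 119*(58 - 38/129) = 119*(7444/129) = 885836/129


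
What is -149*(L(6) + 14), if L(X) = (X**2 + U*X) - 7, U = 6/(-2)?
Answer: -3725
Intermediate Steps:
U = -3 (U = 6*(-1/2) = -3)
L(X) = -7 + X**2 - 3*X (L(X) = (X**2 - 3*X) - 7 = -7 + X**2 - 3*X)
-149*(L(6) + 14) = -149*((-7 + 6**2 - 3*6) + 14) = -149*((-7 + 36 - 18) + 14) = -149*(11 + 14) = -149*25 = -3725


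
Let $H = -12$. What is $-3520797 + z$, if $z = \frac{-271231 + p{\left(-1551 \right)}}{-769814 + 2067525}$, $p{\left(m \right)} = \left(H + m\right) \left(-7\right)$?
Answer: $- \frac{4568977255957}{1297711} \approx -3.5208 \cdot 10^{6}$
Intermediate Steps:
$p{\left(m \right)} = 84 - 7 m$ ($p{\left(m \right)} = \left(-12 + m\right) \left(-7\right) = 84 - 7 m$)
$z = - \frac{260290}{1297711}$ ($z = \frac{-271231 + \left(84 - -10857\right)}{-769814 + 2067525} = \frac{-271231 + \left(84 + 10857\right)}{1297711} = \left(-271231 + 10941\right) \frac{1}{1297711} = \left(-260290\right) \frac{1}{1297711} = - \frac{260290}{1297711} \approx -0.20058$)
$-3520797 + z = -3520797 - \frac{260290}{1297711} = - \frac{4568977255957}{1297711}$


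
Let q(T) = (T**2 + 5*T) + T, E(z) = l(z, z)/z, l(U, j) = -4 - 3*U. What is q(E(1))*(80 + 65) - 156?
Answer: 859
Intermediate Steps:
E(z) = (-4 - 3*z)/z
q(T) = T**2 + 6*T
q(E(1))*(80 + 65) - 156 = ((-3 - 4/1)*(6 + (-3 - 4/1)))*(80 + 65) - 156 = ((-3 - 4*1)*(6 + (-3 - 4*1)))*145 - 156 = ((-3 - 4)*(6 + (-3 - 4)))*145 - 156 = -7*(6 - 7)*145 - 156 = -7*(-1)*145 - 156 = 7*145 - 156 = 1015 - 156 = 859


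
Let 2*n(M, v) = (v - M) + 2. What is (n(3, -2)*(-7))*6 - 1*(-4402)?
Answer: 4465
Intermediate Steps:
n(M, v) = 1 + v/2 - M/2 (n(M, v) = ((v - M) + 2)/2 = (2 + v - M)/2 = 1 + v/2 - M/2)
(n(3, -2)*(-7))*6 - 1*(-4402) = ((1 + (½)*(-2) - ½*3)*(-7))*6 - 1*(-4402) = ((1 - 1 - 3/2)*(-7))*6 + 4402 = -3/2*(-7)*6 + 4402 = (21/2)*6 + 4402 = 63 + 4402 = 4465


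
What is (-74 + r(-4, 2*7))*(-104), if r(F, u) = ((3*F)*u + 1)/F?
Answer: 3354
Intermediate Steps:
r(F, u) = (1 + 3*F*u)/F (r(F, u) = (3*F*u + 1)/F = (1 + 3*F*u)/F)
(-74 + r(-4, 2*7))*(-104) = (-74 + (1/(-4) + 3*(2*7)))*(-104) = (-74 + (-¼ + 3*14))*(-104) = (-74 + (-¼ + 42))*(-104) = (-74 + 167/4)*(-104) = -129/4*(-104) = 3354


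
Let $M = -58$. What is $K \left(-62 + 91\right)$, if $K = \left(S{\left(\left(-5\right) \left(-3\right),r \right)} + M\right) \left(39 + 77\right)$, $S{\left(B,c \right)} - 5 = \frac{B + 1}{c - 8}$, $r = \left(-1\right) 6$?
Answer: $- \frac{1274956}{7} \approx -1.8214 \cdot 10^{5}$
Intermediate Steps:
$r = -6$
$S{\left(B,c \right)} = 5 + \frac{1 + B}{-8 + c}$ ($S{\left(B,c \right)} = 5 + \frac{B + 1}{c - 8} = 5 + \frac{1 + B}{-8 + c}$)
$K = - \frac{43964}{7}$ ($K = \left(\frac{-39 - -15 + 5 \left(-6\right)}{-8 - 6} - 58\right) \left(39 + 77\right) = \left(\frac{-39 + 15 - 30}{-14} - 58\right) 116 = \left(\left(- \frac{1}{14}\right) \left(-54\right) - 58\right) 116 = \left(\frac{27}{7} - 58\right) 116 = \left(- \frac{379}{7}\right) 116 = - \frac{43964}{7} \approx -6280.6$)
$K \left(-62 + 91\right) = - \frac{43964 \left(-62 + 91\right)}{7} = \left(- \frac{43964}{7}\right) 29 = - \frac{1274956}{7}$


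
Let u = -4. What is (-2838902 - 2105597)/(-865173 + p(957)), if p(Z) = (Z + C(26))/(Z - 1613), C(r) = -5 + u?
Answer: 810897836/141888609 ≈ 5.7150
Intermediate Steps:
C(r) = -9 (C(r) = -5 - 4 = -9)
p(Z) = (-9 + Z)/(-1613 + Z) (p(Z) = (Z - 9)/(Z - 1613) = (-9 + Z)/(-1613 + Z))
(-2838902 - 2105597)/(-865173 + p(957)) = (-2838902 - 2105597)/(-865173 + (-9 + 957)/(-1613 + 957)) = -4944499/(-865173 + 948/(-656)) = -4944499/(-865173 - 1/656*948) = -4944499/(-865173 - 237/164) = -4944499/(-141888609/164) = -4944499*(-164/141888609) = 810897836/141888609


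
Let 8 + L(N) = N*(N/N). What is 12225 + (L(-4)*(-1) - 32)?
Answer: 12205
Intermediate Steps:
L(N) = -8 + N (L(N) = -8 + N*(N/N) = -8 + N*1 = -8 + N)
12225 + (L(-4)*(-1) - 32) = 12225 + ((-8 - 4)*(-1) - 32) = 12225 + (-12*(-1) - 32) = 12225 + (12 - 32) = 12225 - 20 = 12205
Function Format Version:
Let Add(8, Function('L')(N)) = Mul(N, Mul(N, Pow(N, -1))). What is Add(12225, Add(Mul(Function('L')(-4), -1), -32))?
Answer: 12205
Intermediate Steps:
Function('L')(N) = Add(-8, N) (Function('L')(N) = Add(-8, Mul(N, Mul(N, Pow(N, -1)))) = Add(-8, Mul(N, 1)) = Add(-8, N))
Add(12225, Add(Mul(Function('L')(-4), -1), -32)) = Add(12225, Add(Mul(Add(-8, -4), -1), -32)) = Add(12225, Add(Mul(-12, -1), -32)) = Add(12225, Add(12, -32)) = Add(12225, -20) = 12205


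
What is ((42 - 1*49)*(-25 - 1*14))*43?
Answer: 11739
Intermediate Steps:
((42 - 1*49)*(-25 - 1*14))*43 = ((42 - 49)*(-25 - 14))*43 = -7*(-39)*43 = 273*43 = 11739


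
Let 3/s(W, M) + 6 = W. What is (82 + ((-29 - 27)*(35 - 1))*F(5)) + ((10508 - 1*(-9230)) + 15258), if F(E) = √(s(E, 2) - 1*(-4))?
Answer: 33174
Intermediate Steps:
s(W, M) = 3/(-6 + W)
F(E) = √(4 + 3/(-6 + E)) (F(E) = √(3/(-6 + E) - 1*(-4)) = √(3/(-6 + E) + 4) = √(4 + 3/(-6 + E)))
(82 + ((-29 - 27)*(35 - 1))*F(5)) + ((10508 - 1*(-9230)) + 15258) = (82 + ((-29 - 27)*(35 - 1))*√((-21 + 4*5)/(-6 + 5))) + ((10508 - 1*(-9230)) + 15258) = (82 + (-56*34)*√((-21 + 20)/(-1))) + ((10508 + 9230) + 15258) = (82 - 1904*√1) + (19738 + 15258) = (82 - 1904*√1) + 34996 = (82 - 1904*1) + 34996 = (82 - 1904) + 34996 = -1822 + 34996 = 33174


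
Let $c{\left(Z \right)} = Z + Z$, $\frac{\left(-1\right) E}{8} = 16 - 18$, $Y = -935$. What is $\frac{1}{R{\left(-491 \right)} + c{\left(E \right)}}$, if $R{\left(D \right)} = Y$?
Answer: $- \frac{1}{903} \approx -0.0011074$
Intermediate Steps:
$R{\left(D \right)} = -935$
$E = 16$ ($E = - 8 \left(16 - 18\right) = \left(-8\right) \left(-2\right) = 16$)
$c{\left(Z \right)} = 2 Z$
$\frac{1}{R{\left(-491 \right)} + c{\left(E \right)}} = \frac{1}{-935 + 2 \cdot 16} = \frac{1}{-935 + 32} = \frac{1}{-903} = - \frac{1}{903}$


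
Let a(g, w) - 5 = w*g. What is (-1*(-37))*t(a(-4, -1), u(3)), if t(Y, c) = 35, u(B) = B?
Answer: 1295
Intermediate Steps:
a(g, w) = 5 + g*w (a(g, w) = 5 + w*g = 5 + g*w)
(-1*(-37))*t(a(-4, -1), u(3)) = -1*(-37)*35 = 37*35 = 1295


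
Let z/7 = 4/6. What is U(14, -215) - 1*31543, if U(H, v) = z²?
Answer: -283691/9 ≈ -31521.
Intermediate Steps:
z = 14/3 (z = 7*(4/6) = 7*(4*(⅙)) = 7*(⅔) = 14/3 ≈ 4.6667)
U(H, v) = 196/9 (U(H, v) = (14/3)² = 196/9)
U(14, -215) - 1*31543 = 196/9 - 1*31543 = 196/9 - 31543 = -283691/9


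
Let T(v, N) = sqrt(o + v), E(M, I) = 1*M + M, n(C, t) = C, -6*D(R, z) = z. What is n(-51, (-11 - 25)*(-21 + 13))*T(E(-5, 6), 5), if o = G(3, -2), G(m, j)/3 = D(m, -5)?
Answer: -51*I*sqrt(30)/2 ≈ -139.67*I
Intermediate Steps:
D(R, z) = -z/6
G(m, j) = 5/2 (G(m, j) = 3*(-1/6*(-5)) = 3*(5/6) = 5/2)
o = 5/2 ≈ 2.5000
E(M, I) = 2*M (E(M, I) = M + M = 2*M)
T(v, N) = sqrt(5/2 + v)
n(-51, (-11 - 25)*(-21 + 13))*T(E(-5, 6), 5) = -51*sqrt(10 + 4*(2*(-5)))/2 = -51*sqrt(10 + 4*(-10))/2 = -51*sqrt(10 - 40)/2 = -51*sqrt(-30)/2 = -51*I*sqrt(30)/2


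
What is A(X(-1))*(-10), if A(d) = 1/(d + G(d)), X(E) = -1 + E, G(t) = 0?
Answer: 5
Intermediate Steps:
A(d) = 1/d (A(d) = 1/(d + 0) = 1/d)
A(X(-1))*(-10) = -10/(-1 - 1) = -10/(-2) = -½*(-10) = 5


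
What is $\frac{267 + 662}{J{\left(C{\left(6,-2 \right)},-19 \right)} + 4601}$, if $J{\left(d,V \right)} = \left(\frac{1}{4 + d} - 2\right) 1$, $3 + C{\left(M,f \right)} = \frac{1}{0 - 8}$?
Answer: $\frac{6503}{32201} \approx 0.20195$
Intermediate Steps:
$C{\left(M,f \right)} = - \frac{25}{8}$ ($C{\left(M,f \right)} = -3 + \frac{1}{0 - 8} = -3 + \frac{1}{-8} = -3 - \frac{1}{8} = - \frac{25}{8}$)
$J{\left(d,V \right)} = -2 + \frac{1}{4 + d}$ ($J{\left(d,V \right)} = \left(-2 + \frac{1}{4 + d}\right) 1 = -2 + \frac{1}{4 + d}$)
$\frac{267 + 662}{J{\left(C{\left(6,-2 \right)},-19 \right)} + 4601} = \frac{267 + 662}{\frac{-7 - - \frac{25}{4}}{4 - \frac{25}{8}} + 4601} = \frac{929}{\frac{-7 + \frac{25}{4}}{\frac{7}{8}} + 4601} = \frac{929}{\frac{8}{7} \left(- \frac{3}{4}\right) + 4601} = \frac{929}{- \frac{6}{7} + 4601} = \frac{929}{\frac{32201}{7}} = 929 \cdot \frac{7}{32201} = \frac{6503}{32201}$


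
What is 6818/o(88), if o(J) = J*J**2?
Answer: 3409/340736 ≈ 0.010005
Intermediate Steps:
o(J) = J**3
6818/o(88) = 6818/(88**3) = 6818/681472 = 6818*(1/681472) = 3409/340736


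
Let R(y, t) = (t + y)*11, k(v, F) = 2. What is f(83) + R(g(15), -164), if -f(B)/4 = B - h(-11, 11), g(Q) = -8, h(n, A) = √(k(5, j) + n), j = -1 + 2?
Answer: -2224 + 12*I ≈ -2224.0 + 12.0*I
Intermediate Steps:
j = 1
h(n, A) = √(2 + n)
R(y, t) = 11*t + 11*y
f(B) = -4*B + 12*I (f(B) = -4*(B - √(2 - 11)) = -4*(B - √(-9)) = -4*(B - 3*I) = -4*B + 12*I)
f(83) + R(g(15), -164) = (-4*83 + 12*I) + (11*(-164) + 11*(-8)) = (-332 + 12*I) + (-1804 - 88) = (-332 + 12*I) - 1892 = -2224 + 12*I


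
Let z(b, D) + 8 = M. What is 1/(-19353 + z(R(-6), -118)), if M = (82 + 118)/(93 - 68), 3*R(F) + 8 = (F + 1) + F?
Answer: -1/19353 ≈ -5.1672e-5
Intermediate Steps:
R(F) = -7/3 + 2*F/3 (R(F) = -8/3 + ((F + 1) + F)/3 = -8/3 + ((1 + F) + F)/3 = -8/3 + (1 + 2*F)/3 = -8/3 + (⅓ + 2*F/3) = -7/3 + 2*F/3)
M = 8 (M = 200/25 = 200*(1/25) = 8)
z(b, D) = 0 (z(b, D) = -8 + 8 = 0)
1/(-19353 + z(R(-6), -118)) = 1/(-19353 + 0) = 1/(-19353) = -1/19353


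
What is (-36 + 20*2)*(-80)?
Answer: -320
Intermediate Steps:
(-36 + 20*2)*(-80) = (-36 + 40)*(-80) = 4*(-80) = -320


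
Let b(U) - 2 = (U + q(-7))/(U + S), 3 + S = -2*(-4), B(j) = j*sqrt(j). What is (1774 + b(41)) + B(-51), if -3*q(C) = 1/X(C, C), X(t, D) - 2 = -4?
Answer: 490423/276 - 51*I*sqrt(51) ≈ 1776.9 - 364.21*I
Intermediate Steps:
X(t, D) = -2 (X(t, D) = 2 - 4 = -2)
B(j) = j**(3/2)
q(C) = 1/6 (q(C) = -1/3/(-2) = -1/3*(-1/2) = 1/6)
S = 5 (S = -3 - 2*(-4) = -3 + 8 = 5)
b(U) = 2 + (1/6 + U)/(5 + U) (b(U) = 2 + (U + 1/6)/(U + 5) = 2 + (1/6 + U)/(5 + U))
(1774 + b(41)) + B(-51) = (1774 + (61 + 18*41)/(6*(5 + 41))) + (-51)**(3/2) = (1774 + (1/6)*(61 + 738)/46) - 51*I*sqrt(51) = (1774 + (1/6)*(1/46)*799) - 51*I*sqrt(51) = (1774 + 799/276) - 51*I*sqrt(51) = 490423/276 - 51*I*sqrt(51)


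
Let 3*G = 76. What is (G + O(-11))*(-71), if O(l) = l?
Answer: -3053/3 ≈ -1017.7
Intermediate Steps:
G = 76/3 (G = (⅓)*76 = 76/3 ≈ 25.333)
(G + O(-11))*(-71) = (76/3 - 11)*(-71) = (43/3)*(-71) = -3053/3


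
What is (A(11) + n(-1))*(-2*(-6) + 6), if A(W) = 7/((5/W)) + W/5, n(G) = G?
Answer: 1494/5 ≈ 298.80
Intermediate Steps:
A(W) = 8*W/5 (A(W) = 7*(W/5) + W*(1/5) = 7*W/5 + W/5 = 8*W/5)
(A(11) + n(-1))*(-2*(-6) + 6) = ((8/5)*11 - 1)*(-2*(-6) + 6) = (88/5 - 1)*(12 + 6) = (83/5)*18 = 1494/5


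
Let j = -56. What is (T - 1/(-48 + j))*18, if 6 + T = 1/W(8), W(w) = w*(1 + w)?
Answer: -2797/26 ≈ -107.58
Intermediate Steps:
T = -431/72 (T = -6 + 1/(8*(1 + 8)) = -6 + 1/(8*9) = -6 + 1/72 = -431/72 ≈ -5.9861)
(T - 1/(-48 + j))*18 = (-431/72 - 1/(-48 - 56))*18 = (-431/72 - 1/(-104))*18 = (-431/72 - 1*(-1/104))*18 = (-431/72 + 1/104)*18 = -2797/468*18 = -2797/26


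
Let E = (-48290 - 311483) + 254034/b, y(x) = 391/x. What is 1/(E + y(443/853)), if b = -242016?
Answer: -17868848/6415294823953 ≈ -2.7853e-6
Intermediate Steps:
E = -14511846067/40336 (E = (-48290 - 311483) + 254034/(-242016) = -359773 + 254034*(-1/242016) = -359773 - 42339/40336 = -14511846067/40336 ≈ -3.5977e+5)
1/(E + y(443/853)) = 1/(-14511846067/40336 + 391/((443/853))) = 1/(-14511846067/40336 + 391/((443*(1/853)))) = 1/(-14511846067/40336 + 391/(443/853)) = 1/(-14511846067/40336 + 391*(853/443)) = 1/(-14511846067/40336 + 333523/443) = 1/(-6415294823953/17868848) = -17868848/6415294823953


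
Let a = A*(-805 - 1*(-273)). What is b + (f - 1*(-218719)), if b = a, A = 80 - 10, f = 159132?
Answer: 340611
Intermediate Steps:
A = 70
a = -37240 (a = 70*(-805 - 1*(-273)) = 70*(-805 + 273) = 70*(-532) = -37240)
b = -37240
b + (f - 1*(-218719)) = -37240 + (159132 - 1*(-218719)) = -37240 + (159132 + 218719) = -37240 + 377851 = 340611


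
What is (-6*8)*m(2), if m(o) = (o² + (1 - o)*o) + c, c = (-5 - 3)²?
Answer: -3168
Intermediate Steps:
c = 64 (c = (-8)² = 64)
m(o) = 64 + o² + o*(1 - o) (m(o) = (o² + (1 - o)*o) + 64 = (o² + o*(1 - o)) + 64 = 64 + o² + o*(1 - o))
(-6*8)*m(2) = (-6*8)*(64 + 2) = -48*66 = -3168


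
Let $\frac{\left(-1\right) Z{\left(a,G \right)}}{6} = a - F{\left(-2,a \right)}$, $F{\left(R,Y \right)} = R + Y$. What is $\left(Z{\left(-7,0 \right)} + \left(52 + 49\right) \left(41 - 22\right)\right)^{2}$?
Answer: $3636649$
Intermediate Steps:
$Z{\left(a,G \right)} = -12$ ($Z{\left(a,G \right)} = - 6 \left(a - \left(-2 + a\right)\right) = \left(-6\right) 2 = -12$)
$\left(Z{\left(-7,0 \right)} + \left(52 + 49\right) \left(41 - 22\right)\right)^{2} = \left(-12 + \left(52 + 49\right) \left(41 - 22\right)\right)^{2} = \left(-12 + 101 \cdot 19\right)^{2} = \left(-12 + 1919\right)^{2} = 1907^{2} = 3636649$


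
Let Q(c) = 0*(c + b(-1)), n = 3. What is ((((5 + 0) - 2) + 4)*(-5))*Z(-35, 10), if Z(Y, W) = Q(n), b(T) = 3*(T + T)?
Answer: 0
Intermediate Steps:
b(T) = 6*T (b(T) = 3*(2*T) = 6*T)
Q(c) = 0 (Q(c) = 0*(c + 6*(-1)) = 0*(c - 6) = 0*(-6 + c) = 0)
Z(Y, W) = 0
((((5 + 0) - 2) + 4)*(-5))*Z(-35, 10) = ((((5 + 0) - 2) + 4)*(-5))*0 = (((5 - 2) + 4)*(-5))*0 = ((3 + 4)*(-5))*0 = (7*(-5))*0 = -35*0 = 0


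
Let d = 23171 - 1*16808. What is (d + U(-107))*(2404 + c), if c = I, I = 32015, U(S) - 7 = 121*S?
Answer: -226373763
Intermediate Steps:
U(S) = 7 + 121*S
d = 6363 (d = 23171 - 16808 = 6363)
c = 32015
(d + U(-107))*(2404 + c) = (6363 + (7 + 121*(-107)))*(2404 + 32015) = (6363 + (7 - 12947))*34419 = (6363 - 12940)*34419 = -6577*34419 = -226373763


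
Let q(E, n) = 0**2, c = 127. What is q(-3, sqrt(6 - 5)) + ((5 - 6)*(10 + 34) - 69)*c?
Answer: -14351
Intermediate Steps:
q(E, n) = 0
q(-3, sqrt(6 - 5)) + ((5 - 6)*(10 + 34) - 69)*c = 0 + ((5 - 6)*(10 + 34) - 69)*127 = 0 + (-1*44 - 69)*127 = 0 + (-44 - 69)*127 = 0 - 113*127 = 0 - 14351 = -14351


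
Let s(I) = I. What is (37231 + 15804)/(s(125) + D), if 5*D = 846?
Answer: 265175/1471 ≈ 180.27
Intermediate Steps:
D = 846/5 (D = (1/5)*846 = 846/5 ≈ 169.20)
(37231 + 15804)/(s(125) + D) = (37231 + 15804)/(125 + 846/5) = 53035/(1471/5) = 53035*(5/1471) = 265175/1471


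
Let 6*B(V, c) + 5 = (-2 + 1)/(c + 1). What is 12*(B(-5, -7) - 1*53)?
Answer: -1937/3 ≈ -645.67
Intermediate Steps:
B(V, c) = -⅚ - 1/(6*(1 + c)) (B(V, c) = -⅚ + ((-2 + 1)/(c + 1))/6 = -⅚ + (-1/(1 + c))/6 = -⅚ - 1/(6*(1 + c)))
12*(B(-5, -7) - 1*53) = 12*((-6 - 5*(-7))/(6*(1 - 7)) - 1*53) = 12*((⅙)*(-6 + 35)/(-6) - 53) = 12*((⅙)*(-⅙)*29 - 53) = 12*(-29/36 - 53) = 12*(-1937/36) = -1937/3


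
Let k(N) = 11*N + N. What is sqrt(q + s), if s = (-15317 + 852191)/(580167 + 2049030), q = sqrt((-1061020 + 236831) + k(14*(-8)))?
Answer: sqrt(27164279138 + 85341689689*I*sqrt(825533))/292133 ≈ 21.318 + 21.31*I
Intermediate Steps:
k(N) = 12*N
q = I*sqrt(825533) (q = sqrt((-1061020 + 236831) + 12*(14*(-8))) = sqrt(-824189 + 12*(-112)) = sqrt(-824189 - 1344) = sqrt(-825533) = I*sqrt(825533) ≈ 908.59*I)
s = 92986/292133 (s = 836874/2629197 = 836874*(1/2629197) = 92986/292133 ≈ 0.31830)
sqrt(q + s) = sqrt(I*sqrt(825533) + 92986/292133) = sqrt(92986/292133 + I*sqrt(825533))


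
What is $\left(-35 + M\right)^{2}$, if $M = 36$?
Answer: $1$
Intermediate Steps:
$\left(-35 + M\right)^{2} = \left(-35 + 36\right)^{2} = 1^{2} = 1$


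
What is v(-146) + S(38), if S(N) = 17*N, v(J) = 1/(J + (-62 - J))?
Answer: 40051/62 ≈ 645.98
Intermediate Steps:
v(J) = -1/62 (v(J) = 1/(-62) = -1/62)
v(-146) + S(38) = -1/62 + 17*38 = -1/62 + 646 = 40051/62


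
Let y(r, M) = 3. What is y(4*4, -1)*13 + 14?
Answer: 53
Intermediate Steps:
y(4*4, -1)*13 + 14 = 3*13 + 14 = 39 + 14 = 53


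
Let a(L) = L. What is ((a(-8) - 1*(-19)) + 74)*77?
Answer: 6545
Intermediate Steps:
((a(-8) - 1*(-19)) + 74)*77 = ((-8 - 1*(-19)) + 74)*77 = ((-8 + 19) + 74)*77 = (11 + 74)*77 = 85*77 = 6545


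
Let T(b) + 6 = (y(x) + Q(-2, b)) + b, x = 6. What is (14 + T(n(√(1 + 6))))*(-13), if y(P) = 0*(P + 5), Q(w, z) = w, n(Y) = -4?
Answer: -26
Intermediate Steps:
y(P) = 0 (y(P) = 0*(5 + P) = 0)
T(b) = -8 + b (T(b) = -6 + ((0 - 2) + b) = -6 + (-2 + b) = -8 + b)
(14 + T(n(√(1 + 6))))*(-13) = (14 + (-8 - 4))*(-13) = (14 - 12)*(-13) = 2*(-13) = -26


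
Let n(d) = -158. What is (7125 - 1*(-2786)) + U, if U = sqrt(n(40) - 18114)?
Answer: 9911 + 4*I*sqrt(1142) ≈ 9911.0 + 135.17*I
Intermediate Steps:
U = 4*I*sqrt(1142) (U = sqrt(-158 - 18114) = sqrt(-18272) = 4*I*sqrt(1142) ≈ 135.17*I)
(7125 - 1*(-2786)) + U = (7125 - 1*(-2786)) + 4*I*sqrt(1142) = (7125 + 2786) + 4*I*sqrt(1142) = 9911 + 4*I*sqrt(1142)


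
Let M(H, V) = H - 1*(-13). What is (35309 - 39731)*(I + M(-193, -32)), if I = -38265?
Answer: 170003790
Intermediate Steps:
M(H, V) = 13 + H (M(H, V) = H + 13 = 13 + H)
(35309 - 39731)*(I + M(-193, -32)) = (35309 - 39731)*(-38265 + (13 - 193)) = -4422*(-38265 - 180) = -4422*(-38445) = 170003790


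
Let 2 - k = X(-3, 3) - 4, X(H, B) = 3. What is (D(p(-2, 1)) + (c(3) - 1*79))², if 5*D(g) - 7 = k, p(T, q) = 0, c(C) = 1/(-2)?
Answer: 24025/4 ≈ 6006.3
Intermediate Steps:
c(C) = -½
k = 3 (k = 2 - (3 - 4) = 2 - 1*(-1) = 2 + 1 = 3)
D(g) = 2 (D(g) = 7/5 + (⅕)*3 = 7/5 + ⅗ = 2)
(D(p(-2, 1)) + (c(3) - 1*79))² = (2 + (-½ - 1*79))² = (2 + (-½ - 79))² = (2 - 159/2)² = (-155/2)² = 24025/4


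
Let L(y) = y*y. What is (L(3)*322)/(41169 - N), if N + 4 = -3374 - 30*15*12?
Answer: 966/16649 ≈ 0.058021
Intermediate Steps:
L(y) = y²
N = -8778 (N = -4 + (-3374 - 30*15*12) = -4 + (-3374 - 450*12) = -4 + (-3374 - 1*5400) = -4 + (-3374 - 5400) = -4 - 8774 = -8778)
(L(3)*322)/(41169 - N) = (3²*322)/(41169 - 1*(-8778)) = (9*322)/(41169 + 8778) = 2898/49947 = 2898*(1/49947) = 966/16649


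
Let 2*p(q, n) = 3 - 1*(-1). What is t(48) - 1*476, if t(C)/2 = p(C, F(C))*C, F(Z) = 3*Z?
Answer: -284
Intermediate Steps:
p(q, n) = 2 (p(q, n) = (3 - 1*(-1))/2 = (3 + 1)/2 = (½)*4 = 2)
t(C) = 4*C (t(C) = 2*(2*C) = 4*C)
t(48) - 1*476 = 4*48 - 1*476 = 192 - 476 = -284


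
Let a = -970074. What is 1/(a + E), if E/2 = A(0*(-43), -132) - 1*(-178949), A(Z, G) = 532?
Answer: -1/611112 ≈ -1.6364e-6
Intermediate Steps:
E = 358962 (E = 2*(532 - 1*(-178949)) = 2*(532 + 178949) = 2*179481 = 358962)
1/(a + E) = 1/(-970074 + 358962) = 1/(-611112) = -1/611112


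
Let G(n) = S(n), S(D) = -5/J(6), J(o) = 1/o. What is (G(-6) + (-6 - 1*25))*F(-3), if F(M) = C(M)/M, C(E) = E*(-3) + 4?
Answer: 793/3 ≈ 264.33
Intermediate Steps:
C(E) = 4 - 3*E (C(E) = -3*E + 4 = 4 - 3*E)
S(D) = -30 (S(D) = -5/(1/6) = -5/1/6 = -5*6 = -30)
G(n) = -30
F(M) = (4 - 3*M)/M
(G(-6) + (-6 - 1*25))*F(-3) = (-30 + (-6 - 1*25))*(-3 + 4/(-3)) = (-30 + (-6 - 25))*(-3 + 4*(-1/3)) = (-30 - 31)*(-3 - 4/3) = -61*(-13/3) = 793/3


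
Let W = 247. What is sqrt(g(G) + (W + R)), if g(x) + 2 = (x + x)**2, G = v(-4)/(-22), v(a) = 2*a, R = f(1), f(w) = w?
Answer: sqrt(29830)/11 ≈ 15.701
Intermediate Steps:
R = 1
G = 4/11 (G = (2*(-4))/(-22) = -8*(-1/22) = 4/11 ≈ 0.36364)
g(x) = -2 + 4*x**2 (g(x) = -2 + (x + x)**2 = -2 + (2*x)**2 = -2 + 4*x**2)
sqrt(g(G) + (W + R)) = sqrt((-2 + 4*(4/11)**2) + (247 + 1)) = sqrt((-2 + 4*(16/121)) + 248) = sqrt((-2 + 64/121) + 248) = sqrt(-178/121 + 248) = sqrt(29830/121) = sqrt(29830)/11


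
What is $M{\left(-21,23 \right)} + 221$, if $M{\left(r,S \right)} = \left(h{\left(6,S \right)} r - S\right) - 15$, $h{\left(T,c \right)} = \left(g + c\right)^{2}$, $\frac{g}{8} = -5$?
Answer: $-5886$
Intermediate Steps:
$g = -40$ ($g = 8 \left(-5\right) = -40$)
$h{\left(T,c \right)} = \left(-40 + c\right)^{2}$
$M{\left(r,S \right)} = -15 - S + r \left(-40 + S\right)^{2}$ ($M{\left(r,S \right)} = \left(\left(-40 + S\right)^{2} r - S\right) - 15 = \left(r \left(-40 + S\right)^{2} - S\right) - 15 = \left(- S + r \left(-40 + S\right)^{2}\right) - 15 = -15 - S + r \left(-40 + S\right)^{2}$)
$M{\left(-21,23 \right)} + 221 = \left(-15 - 23 - 21 \left(-40 + 23\right)^{2}\right) + 221 = \left(-15 - 23 - 21 \left(-17\right)^{2}\right) + 221 = \left(-15 - 23 - 6069\right) + 221 = -6107 + 221 = -5886$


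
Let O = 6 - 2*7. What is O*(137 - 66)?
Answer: -568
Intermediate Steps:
O = -8 (O = 6 - 14 = -8)
O*(137 - 66) = -8*(137 - 66) = -8*71 = -568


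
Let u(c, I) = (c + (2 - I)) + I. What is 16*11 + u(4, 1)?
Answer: 182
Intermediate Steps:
u(c, I) = 2 + c (u(c, I) = (2 + c - I) + I = 2 + c)
16*11 + u(4, 1) = 16*11 + (2 + 4) = 176 + 6 = 182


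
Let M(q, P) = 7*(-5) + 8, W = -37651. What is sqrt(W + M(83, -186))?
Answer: I*sqrt(37678) ≈ 194.11*I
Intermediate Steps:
M(q, P) = -27 (M(q, P) = -35 + 8 = -27)
sqrt(W + M(83, -186)) = sqrt(-37651 - 27) = sqrt(-37678) = I*sqrt(37678)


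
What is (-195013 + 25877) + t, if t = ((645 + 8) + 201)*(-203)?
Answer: -342498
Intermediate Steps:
t = -173362 (t = (653 + 201)*(-203) = 854*(-203) = -173362)
(-195013 + 25877) + t = (-195013 + 25877) - 173362 = -169136 - 173362 = -342498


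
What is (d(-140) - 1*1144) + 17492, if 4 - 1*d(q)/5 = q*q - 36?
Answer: -81452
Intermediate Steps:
d(q) = 200 - 5*q² (d(q) = 20 - 5*(q*q - 36) = 20 - 5*(q² - 36) = 20 - 5*(-36 + q²) = 20 + (180 - 5*q²) = 200 - 5*q²)
(d(-140) - 1*1144) + 17492 = ((200 - 5*(-140)²) - 1*1144) + 17492 = ((200 - 5*19600) - 1144) + 17492 = ((200 - 98000) - 1144) + 17492 = (-97800 - 1144) + 17492 = -98944 + 17492 = -81452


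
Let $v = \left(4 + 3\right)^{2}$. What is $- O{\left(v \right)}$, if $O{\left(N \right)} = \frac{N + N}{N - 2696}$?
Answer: $\frac{98}{2647} \approx 0.037023$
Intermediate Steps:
$v = 49$ ($v = 7^{2} = 49$)
$O{\left(N \right)} = \frac{2 N}{-2696 + N}$
$- O{\left(v \right)} = - \frac{2 \cdot 49}{-2696 + 49} = - \frac{2 \cdot 49}{-2647} = - \frac{2 \cdot 49 \left(-1\right)}{2647} = \left(-1\right) \left(- \frac{98}{2647}\right) = \frac{98}{2647}$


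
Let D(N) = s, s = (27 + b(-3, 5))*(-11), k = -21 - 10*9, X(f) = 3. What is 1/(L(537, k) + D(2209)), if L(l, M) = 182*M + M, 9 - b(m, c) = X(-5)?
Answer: -1/20676 ≈ -4.8365e-5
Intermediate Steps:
b(m, c) = 6 (b(m, c) = 9 - 1*3 = 9 - 3 = 6)
k = -111 (k = -21 - 90 = -111)
L(l, M) = 183*M
s = -363 (s = (27 + 6)*(-11) = 33*(-11) = -363)
D(N) = -363
1/(L(537, k) + D(2209)) = 1/(183*(-111) - 363) = 1/(-20313 - 363) = 1/(-20676) = -1/20676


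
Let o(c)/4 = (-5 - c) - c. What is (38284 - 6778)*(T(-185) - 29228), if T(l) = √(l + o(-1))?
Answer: -920857368 + 31506*I*√197 ≈ -9.2086e+8 + 4.4221e+5*I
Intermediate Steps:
o(c) = -20 - 8*c (o(c) = 4*((-5 - c) - c) = 4*(-5 - 2*c) = -20 - 8*c)
T(l) = √(-12 + l) (T(l) = √(l + (-20 - 8*(-1))) = √(l + (-20 + 8)) = √(l - 12) = √(-12 + l))
(38284 - 6778)*(T(-185) - 29228) = (38284 - 6778)*(√(-12 - 185) - 29228) = 31506*(√(-197) - 29228) = 31506*(I*√197 - 29228) = 31506*(-29228 + I*√197) = -920857368 + 31506*I*√197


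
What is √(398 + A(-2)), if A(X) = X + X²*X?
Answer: 2*√97 ≈ 19.698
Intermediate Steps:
A(X) = X + X³
√(398 + A(-2)) = √(398 + (-2 + (-2)³)) = √(398 + (-2 - 8)) = √(398 - 10) = √388 = 2*√97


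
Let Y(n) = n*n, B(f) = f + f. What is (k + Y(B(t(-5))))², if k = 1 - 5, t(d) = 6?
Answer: 19600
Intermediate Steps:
B(f) = 2*f
Y(n) = n²
k = -4
(k + Y(B(t(-5))))² = (-4 + (2*6)²)² = (-4 + 12²)² = (-4 + 144)² = 140² = 19600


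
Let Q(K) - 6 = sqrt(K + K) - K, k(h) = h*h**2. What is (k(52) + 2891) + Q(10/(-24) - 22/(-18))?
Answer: 5166151/36 + sqrt(58)/6 ≈ 1.4351e+5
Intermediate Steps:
k(h) = h**3
Q(K) = 6 - K + sqrt(2)*sqrt(K) (Q(K) = 6 + (sqrt(K + K) - K) = 6 + (sqrt(2*K) - K) = 6 + (sqrt(2)*sqrt(K) - K) = 6 + (-K + sqrt(2)*sqrt(K)) = 6 - K + sqrt(2)*sqrt(K))
(k(52) + 2891) + Q(10/(-24) - 22/(-18)) = (52**3 + 2891) + (6 - (10/(-24) - 22/(-18)) + sqrt(2)*sqrt(10/(-24) - 22/(-18))) = (140608 + 2891) + (6 - (10*(-1/24) - 22*(-1/18)) + sqrt(2)*sqrt(10*(-1/24) - 22*(-1/18))) = 143499 + (6 - (-5/12 + 11/9) + sqrt(2)*sqrt(-5/12 + 11/9)) = 143499 + (6 - 1*29/36 + sqrt(2)*sqrt(29/36)) = 143499 + (6 - 29/36 + sqrt(2)*(sqrt(29)/6)) = 143499 + (6 - 29/36 + sqrt(58)/6) = 143499 + (187/36 + sqrt(58)/6) = 5166151/36 + sqrt(58)/6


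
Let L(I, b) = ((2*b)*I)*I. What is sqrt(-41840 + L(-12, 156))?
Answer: 4*sqrt(193) ≈ 55.570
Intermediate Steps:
L(I, b) = 2*b*I**2 (L(I, b) = (2*I*b)*I = 2*b*I**2)
sqrt(-41840 + L(-12, 156)) = sqrt(-41840 + 2*156*(-12)**2) = sqrt(-41840 + 2*156*144) = sqrt(-41840 + 44928) = sqrt(3088) = 4*sqrt(193)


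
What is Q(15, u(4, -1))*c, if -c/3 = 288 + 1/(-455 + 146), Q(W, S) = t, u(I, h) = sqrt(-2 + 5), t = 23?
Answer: -2046793/103 ≈ -19872.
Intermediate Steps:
u(I, h) = sqrt(3)
Q(W, S) = 23
c = -88991/103 (c = -3*(288 + 1/(-455 + 146)) = -3*(288 + 1/(-309)) = -3*(288 - 1/309) = -3*88991/309 = -88991/103 ≈ -863.99)
Q(15, u(4, -1))*c = 23*(-88991/103) = -2046793/103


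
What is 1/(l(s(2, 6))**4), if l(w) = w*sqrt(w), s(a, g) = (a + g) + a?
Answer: 1/1000000 ≈ 1.0000e-6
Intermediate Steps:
s(a, g) = g + 2*a
l(w) = w**(3/2)
1/(l(s(2, 6))**4) = 1/(((6 + 2*2)**(3/2))**4) = 1/(((6 + 4)**(3/2))**4) = 1/((10**(3/2))**4) = 1/((10*sqrt(10))**4) = 1/1000000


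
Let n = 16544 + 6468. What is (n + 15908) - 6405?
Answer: 32515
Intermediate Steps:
n = 23012
(n + 15908) - 6405 = (23012 + 15908) - 6405 = 38920 - 6405 = 32515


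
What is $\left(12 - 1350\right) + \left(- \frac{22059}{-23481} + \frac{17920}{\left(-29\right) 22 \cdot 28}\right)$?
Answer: $- \frac{1113631609}{832271} \approx -1338.1$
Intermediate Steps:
$\left(12 - 1350\right) + \left(- \frac{22059}{-23481} + \frac{17920}{\left(-29\right) 22 \cdot 28}\right) = \left(12 - 1350\right) + \left(\left(-22059\right) \left(- \frac{1}{23481}\right) + \frac{17920}{\left(-638\right) 28}\right) = -1338 + \left(\frac{2451}{2609} + \frac{17920}{-17864}\right) = -1338 + \left(\frac{2451}{2609} + 17920 \left(- \frac{1}{17864}\right)\right) = -1338 + \left(\frac{2451}{2609} - \frac{320}{319}\right) = -1338 - \frac{53011}{832271} = - \frac{1113631609}{832271}$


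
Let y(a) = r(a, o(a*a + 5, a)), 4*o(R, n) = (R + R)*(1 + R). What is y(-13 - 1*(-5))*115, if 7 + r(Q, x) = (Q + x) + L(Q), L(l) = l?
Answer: 275080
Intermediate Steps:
o(R, n) = R*(1 + R)/2 (o(R, n) = ((R + R)*(1 + R))/4 = ((2*R)*(1 + R))/4 = (2*R*(1 + R))/4 = R*(1 + R)/2)
r(Q, x) = -7 + x + 2*Q (r(Q, x) = -7 + ((Q + x) + Q) = -7 + (x + 2*Q) = -7 + x + 2*Q)
y(a) = -7 + 2*a + (5 + a**2)*(6 + a**2)/2 (y(a) = -7 + (a*a + 5)*(1 + (a*a + 5))/2 + 2*a = -7 + (a**2 + 5)*(1 + (a**2 + 5))/2 + 2*a = -7 + (5 + a**2)*(1 + (5 + a**2))/2 + 2*a = -7 + (5 + a**2)*(6 + a**2)/2 + 2*a = -7 + 2*a + (5 + a**2)*(6 + a**2)/2)
y(-13 - 1*(-5))*115 = (8 + (-13 - 1*(-5))**4/2 + 2*(-13 - 1*(-5)) + 11*(-13 - 1*(-5))**2/2)*115 = (8 + (-13 + 5)**4/2 + 2*(-13 + 5) + 11*(-13 + 5)**2/2)*115 = (8 + (1/2)*(-8)**4 + 2*(-8) + (11/2)*(-8)**2)*115 = (8 + (1/2)*4096 - 16 + (11/2)*64)*115 = (8 + 2048 - 16 + 352)*115 = 2392*115 = 275080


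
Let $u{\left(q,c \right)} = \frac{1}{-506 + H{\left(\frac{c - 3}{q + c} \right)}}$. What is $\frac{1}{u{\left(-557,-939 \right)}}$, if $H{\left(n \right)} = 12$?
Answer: $-494$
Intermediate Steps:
$u{\left(q,c \right)} = - \frac{1}{494}$ ($u{\left(q,c \right)} = \frac{1}{-506 + 12} = \frac{1}{-494} = - \frac{1}{494}$)
$\frac{1}{u{\left(-557,-939 \right)}} = \frac{1}{- \frac{1}{494}} = -494$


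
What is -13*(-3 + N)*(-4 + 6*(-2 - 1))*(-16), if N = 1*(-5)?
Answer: 36608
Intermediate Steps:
N = -5
-13*(-3 + N)*(-4 + 6*(-2 - 1))*(-16) = -13*(-3 - 5)*(-4 + 6*(-2 - 1))*(-16) = -(-104)*(-4 + 6*(-3))*(-16) = -(-104)*(-4 - 18)*(-16) = -(-104)*(-22)*(-16) = -13*176*(-16) = -2288*(-16) = 36608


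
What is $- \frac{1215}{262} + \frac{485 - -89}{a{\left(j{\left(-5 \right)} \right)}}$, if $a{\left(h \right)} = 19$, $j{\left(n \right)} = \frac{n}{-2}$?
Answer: $\frac{127303}{4978} \approx 25.573$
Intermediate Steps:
$j{\left(n \right)} = - \frac{n}{2}$ ($j{\left(n \right)} = n \left(- \frac{1}{2}\right) = - \frac{n}{2}$)
$- \frac{1215}{262} + \frac{485 - -89}{a{\left(j{\left(-5 \right)} \right)}} = - \frac{1215}{262} + \frac{485 - -89}{19} = \left(-1215\right) \frac{1}{262} + \left(485 + 89\right) \frac{1}{19} = - \frac{1215}{262} + 574 \cdot \frac{1}{19} = - \frac{1215}{262} + \frac{574}{19} = \frac{127303}{4978}$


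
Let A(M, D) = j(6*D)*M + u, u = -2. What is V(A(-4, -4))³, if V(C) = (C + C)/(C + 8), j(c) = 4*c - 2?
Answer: 59319000/7880599 ≈ 7.5272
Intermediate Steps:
j(c) = -2 + 4*c
A(M, D) = -2 + M*(-2 + 24*D) (A(M, D) = (-2 + 4*(6*D))*M - 2 = (-2 + 24*D)*M - 2 = M*(-2 + 24*D) - 2 = -2 + M*(-2 + 24*D))
V(C) = 2*C/(8 + C) (V(C) = (2*C)/(8 + C) = 2*C/(8 + C))
V(A(-4, -4))³ = (2*(-2 + 2*(-4)*(-1 + 12*(-4)))/(8 + (-2 + 2*(-4)*(-1 + 12*(-4)))))³ = (2*(-2 + 2*(-4)*(-1 - 48))/(8 + (-2 + 2*(-4)*(-1 - 48))))³ = (2*(-2 + 2*(-4)*(-49))/(8 + (-2 + 2*(-4)*(-49))))³ = (2*(-2 + 392)/(8 + (-2 + 392)))³ = (2*390/(8 + 390))³ = (2*390/398)³ = (2*390*(1/398))³ = (390/199)³ = 59319000/7880599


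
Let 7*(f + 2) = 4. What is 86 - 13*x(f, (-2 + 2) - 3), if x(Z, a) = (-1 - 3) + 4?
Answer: 86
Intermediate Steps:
f = -10/7 (f = -2 + (1/7)*4 = -2 + 4/7 = -10/7 ≈ -1.4286)
x(Z, a) = 0 (x(Z, a) = -4 + 4 = 0)
86 - 13*x(f, (-2 + 2) - 3) = 86 - 13*0 = 86 + 0 = 86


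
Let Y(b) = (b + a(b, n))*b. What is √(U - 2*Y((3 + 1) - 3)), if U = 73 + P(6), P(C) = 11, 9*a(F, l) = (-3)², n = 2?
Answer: 4*√5 ≈ 8.9443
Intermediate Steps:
a(F, l) = 1 (a(F, l) = (⅑)*(-3)² = (⅑)*9 = 1)
Y(b) = b*(1 + b) (Y(b) = (b + 1)*b = (1 + b)*b = b*(1 + b))
U = 84 (U = 73 + 11 = 84)
√(U - 2*Y((3 + 1) - 3)) = √(84 - 2*((3 + 1) - 3)*(1 + ((3 + 1) - 3))) = √(84 - 2*(4 - 3)*(1 + (4 - 3))) = √(84 - 2*(1 + 1)) = √(84 - 2*2) = √(84 - 4) = √80 = 4*√5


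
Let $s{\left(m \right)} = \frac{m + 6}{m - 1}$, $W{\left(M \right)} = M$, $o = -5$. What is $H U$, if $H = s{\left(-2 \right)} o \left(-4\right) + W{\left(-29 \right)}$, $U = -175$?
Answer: $\frac{29225}{3} \approx 9741.7$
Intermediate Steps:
$s{\left(m \right)} = \frac{6 + m}{-1 + m}$
$H = - \frac{167}{3}$ ($H = \frac{6 - 2}{-1 - 2} \left(-5\right) \left(-4\right) - 29 = \frac{1}{-3} \cdot 4 \left(-5\right) \left(-4\right) - 29 = \left(- \frac{1}{3}\right) 4 \left(-5\right) \left(-4\right) - 29 = \left(- \frac{4}{3}\right) \left(-5\right) \left(-4\right) - 29 = \frac{20}{3} \left(-4\right) - 29 = - \frac{80}{3} - 29 = - \frac{167}{3} \approx -55.667$)
$H U = \left(- \frac{167}{3}\right) \left(-175\right) = \frac{29225}{3}$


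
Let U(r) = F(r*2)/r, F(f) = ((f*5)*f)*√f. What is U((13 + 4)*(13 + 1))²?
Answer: 10785017600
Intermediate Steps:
F(f) = 5*f^(5/2) (F(f) = ((5*f)*f)*√f = (5*f²)*√f = 5*f^(5/2))
U(r) = 20*√2*r^(3/2) (U(r) = (5*(r*2)^(5/2))/r = (5*(2*r)^(5/2))/r = (5*(4*√2*r^(5/2)))/r = (20*√2*r^(5/2))/r = 20*√2*r^(3/2))
U((13 + 4)*(13 + 1))² = (20*√2*((13 + 4)*(13 + 1))^(3/2))² = (20*√2*(17*14)^(3/2))² = (20*√2*238^(3/2))² = (20*√2*(238*√238))² = (9520*√119)² = 10785017600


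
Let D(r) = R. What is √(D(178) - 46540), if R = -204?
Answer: 2*I*√11686 ≈ 216.2*I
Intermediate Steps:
D(r) = -204
√(D(178) - 46540) = √(-204 - 46540) = √(-46744) = 2*I*√11686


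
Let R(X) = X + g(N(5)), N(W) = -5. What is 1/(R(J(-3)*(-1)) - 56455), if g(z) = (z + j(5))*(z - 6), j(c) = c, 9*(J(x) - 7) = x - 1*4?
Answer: -9/508151 ≈ -1.7711e-5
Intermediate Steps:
J(x) = 59/9 + x/9 (J(x) = 7 + (x - 1*4)/9 = 7 + (x - 4)/9 = 7 + (-4 + x)/9 = 7 + (-4/9 + x/9) = 59/9 + x/9)
g(z) = (-6 + z)*(5 + z) (g(z) = (z + 5)*(z - 6) = (5 + z)*(-6 + z) = (-6 + z)*(5 + z))
R(X) = X (R(X) = X + (-30 + (-5)**2 - 1*(-5)) = X + (-30 + 25 + 5) = X + 0 = X)
1/(R(J(-3)*(-1)) - 56455) = 1/((59/9 + (1/9)*(-3))*(-1) - 56455) = 1/((59/9 - 1/3)*(-1) - 56455) = 1/((56/9)*(-1) - 56455) = 1/(-56/9 - 56455) = 1/(-508151/9) = -9/508151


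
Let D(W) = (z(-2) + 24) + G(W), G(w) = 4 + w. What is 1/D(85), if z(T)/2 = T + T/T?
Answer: 1/111 ≈ 0.0090090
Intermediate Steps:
z(T) = 2 + 2*T (z(T) = 2*(T + T/T) = 2*(T + 1) = 2*(1 + T) = 2 + 2*T)
D(W) = 26 + W (D(W) = ((2 + 2*(-2)) + 24) + (4 + W) = ((2 - 4) + 24) + (4 + W) = (-2 + 24) + (4 + W) = 22 + (4 + W) = 26 + W)
1/D(85) = 1/(26 + 85) = 1/111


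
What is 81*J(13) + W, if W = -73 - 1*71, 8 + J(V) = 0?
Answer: -792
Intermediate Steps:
J(V) = -8 (J(V) = -8 + 0 = -8)
W = -144 (W = -73 - 71 = -144)
81*J(13) + W = 81*(-8) - 144 = -648 - 144 = -792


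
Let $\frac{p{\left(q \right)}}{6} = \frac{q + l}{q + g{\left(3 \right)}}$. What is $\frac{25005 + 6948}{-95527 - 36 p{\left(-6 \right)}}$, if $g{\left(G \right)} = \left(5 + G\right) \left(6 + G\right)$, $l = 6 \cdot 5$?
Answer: $- \frac{351483}{1051661} \approx -0.33422$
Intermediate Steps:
$l = 30$
$p{\left(q \right)} = \frac{6 \left(30 + q\right)}{72 + q}$ ($p{\left(q \right)} = 6 \frac{q + 30}{q + \left(30 + 3^{2} + 11 \cdot 3\right)} = 6 \frac{30 + q}{q + \left(30 + 9 + 33\right)} = 6 \frac{30 + q}{q + 72} = 6 \frac{30 + q}{72 + q} = \frac{6 \left(30 + q\right)}{72 + q}$)
$\frac{25005 + 6948}{-95527 - 36 p{\left(-6 \right)}} = \frac{25005 + 6948}{-95527 - 36 \frac{6 \left(30 - 6\right)}{72 - 6}} = \frac{31953}{-95527 - 36 \cdot 6 \cdot \frac{1}{66} \cdot 24} = \frac{31953}{-95527 - \frac{864}{11}} = \frac{31953}{- \frac{1051661}{11}} = 31953 \left(- \frac{11}{1051661}\right) = - \frac{351483}{1051661}$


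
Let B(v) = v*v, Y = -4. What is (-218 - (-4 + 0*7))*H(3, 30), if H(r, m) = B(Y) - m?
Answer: 2996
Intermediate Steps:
B(v) = v**2
H(r, m) = 16 - m (H(r, m) = (-4)**2 - m = 16 - m)
(-218 - (-4 + 0*7))*H(3, 30) = (-218 - (-4 + 0*7))*(16 - 1*30) = (-218 - (-4 + 0))*(16 - 30) = (-218 - 1*(-4))*(-14) = (-218 + 4)*(-14) = -214*(-14) = 2996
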